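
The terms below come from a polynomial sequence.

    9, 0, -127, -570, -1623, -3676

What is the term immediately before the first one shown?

2

-9  -127  -443  -1053  -2053
-118  -316  -610  -1000
-198  -294  -390
-96  -96
The fourth differences are constant at -96.
Work back: -198 + 96 = -102;  -118 + 102 = -16;  -9 + 16 = 7;  9 − 7 = 2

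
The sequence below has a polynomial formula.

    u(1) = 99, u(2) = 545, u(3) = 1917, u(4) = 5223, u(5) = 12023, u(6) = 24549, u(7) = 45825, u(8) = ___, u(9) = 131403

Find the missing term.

Using the first 7 terms:
First differences: 446  1372  3306  6800  12526  21276
Second differences: 926  1934  3494  5726  8750
Third differences: 1008  1560  2232  3024
Fourth differences: 552  672  792
Fifth differences: 120  120
Constant fifth difference = 120.
Extend forward: 792 + 120 = 912;  3024 + 912 = 3936;  8750 + 3936 = 12686;  21276 + 12686 = 33962;  45825 + 33962 = 79787

79787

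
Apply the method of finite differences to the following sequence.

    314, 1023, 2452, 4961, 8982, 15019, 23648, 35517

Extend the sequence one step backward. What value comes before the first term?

37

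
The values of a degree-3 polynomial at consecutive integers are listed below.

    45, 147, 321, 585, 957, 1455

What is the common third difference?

18

Δ: 102, 174, 264, 372, 498
Δ²: 72, 90, 108, 126
Δ³: 18, 18, 18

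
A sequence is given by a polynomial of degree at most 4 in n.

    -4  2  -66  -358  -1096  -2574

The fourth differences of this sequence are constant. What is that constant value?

-72

Δ: 6, -68, -292, -738, -1478
Δ²: -74, -224, -446, -740
Δ³: -150, -222, -294
Δ⁴: -72, -72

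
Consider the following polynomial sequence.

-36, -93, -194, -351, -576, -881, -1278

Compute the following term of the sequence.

D1: -57, -101, -157, -225, -305, -397
D2: -44, -56, -68, -80, -92
D3: -12, -12, -12, -12
The third differences are constant (-12).
-92 − 12 = -104;  -397 − 104 = -501;  -1278 − 501 = -1779

-1779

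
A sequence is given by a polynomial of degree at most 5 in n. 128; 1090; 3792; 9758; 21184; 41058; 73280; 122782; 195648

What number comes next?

962  2702  5966  11426  19874  32222  49502  72866
1740  3264  5460  8448  12348  17280  23364
1524  2196  2988  3900  4932  6084
672  792  912  1032  1152
120  120  120  120
Constant fifth difference = 120, so extend:
1152 + 120 = 1272;  6084 + 1272 = 7356;  23364 + 7356 = 30720;  72866 + 30720 = 103586;  195648 + 103586 = 299234

299234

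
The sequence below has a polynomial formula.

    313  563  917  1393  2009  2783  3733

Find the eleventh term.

250, 354, 476, 616, 774, 950
104, 122, 140, 158, 176
18, 18, 18, 18
The third differences are constant (18).
176 + 18 = 194;  950 + 194 = 1144;  3733 + 1144 = 4877
194 + 18 = 212;  1144 + 212 = 1356;  4877 + 1356 = 6233
212 + 18 = 230;  1356 + 230 = 1586;  6233 + 1586 = 7819
230 + 18 = 248;  1586 + 248 = 1834;  7819 + 1834 = 9653

9653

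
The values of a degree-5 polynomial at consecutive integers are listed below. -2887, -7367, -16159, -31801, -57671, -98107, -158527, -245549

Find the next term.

-367111

Δ: -4480, -8792, -15642, -25870, -40436, -60420, -87022
Δ²: -4312, -6850, -10228, -14566, -19984, -26602
Δ³: -2538, -3378, -4338, -5418, -6618
Δ⁴: -840, -960, -1080, -1200
Δ⁵: -120, -120, -120
Fifth differences constant at -120.
-1200 − 120 = -1320;  -6618 − 1320 = -7938;  -26602 − 7938 = -34540;  -87022 − 34540 = -121562;  -245549 − 121562 = -367111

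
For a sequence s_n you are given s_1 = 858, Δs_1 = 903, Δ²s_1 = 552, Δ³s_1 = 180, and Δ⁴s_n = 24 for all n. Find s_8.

Build the table forward from the leading diagonal:
Fourth differences: 24, 24, 24, 24, 24, 24, 24, 24
Third differences: 180, 204, 228, 252, 276, 300, 324, 348
Second differences: 552, 732, 936, 1164, 1416, 1692, 1992, 2316
First differences: 903, 1455, 2187, 3123, 4287, 5703, 7395, 9387
s: 858, 1761, 3216, 5403, 8526, 12813, 18516, 25911

25911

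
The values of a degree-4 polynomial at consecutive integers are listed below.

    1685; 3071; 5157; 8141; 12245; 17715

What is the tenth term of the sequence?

D1: 1386, 2086, 2984, 4104, 5470
D2: 700, 898, 1120, 1366
D3: 198, 222, 246
D4: 24, 24
Fourth differences constant at 24.
246 + 24 = 270;  1366 + 270 = 1636;  5470 + 1636 = 7106;  17715 + 7106 = 24821
270 + 24 = 294;  1636 + 294 = 1930;  7106 + 1930 = 9036;  24821 + 9036 = 33857
294 + 24 = 318;  1930 + 318 = 2248;  9036 + 2248 = 11284;  33857 + 11284 = 45141
318 + 24 = 342;  2248 + 342 = 2590;  11284 + 2590 = 13874;  45141 + 13874 = 59015

59015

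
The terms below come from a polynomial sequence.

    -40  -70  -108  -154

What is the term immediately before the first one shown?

-18

Δ: -30, -38, -46
Δ²: -8, -8
The second differences are constant at -8.
Work back: -30 + 8 = -22;  -40 + 22 = -18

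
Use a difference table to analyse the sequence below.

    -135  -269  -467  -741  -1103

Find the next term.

D1: -134, -198, -274, -362
D2: -64, -76, -88
D3: -12, -12
The third differences are constant (-12).
-88 − 12 = -100;  -362 − 100 = -462;  -1103 − 462 = -1565

-1565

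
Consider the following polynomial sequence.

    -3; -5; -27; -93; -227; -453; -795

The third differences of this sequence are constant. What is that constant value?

Δ: -2, -22, -66, -134, -226, -342
Δ²: -20, -44, -68, -92, -116
Δ³: -24, -24, -24, -24

-24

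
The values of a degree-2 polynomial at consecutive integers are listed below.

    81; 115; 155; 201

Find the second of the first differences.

40

First differences: 34, 40, 46
Second differences: 6, 6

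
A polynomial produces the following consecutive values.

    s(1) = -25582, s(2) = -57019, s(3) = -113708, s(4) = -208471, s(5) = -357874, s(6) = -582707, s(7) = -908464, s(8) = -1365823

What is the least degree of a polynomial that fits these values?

Δ: -31437, -56689, -94763, -149403, -224833, -325757, -457359
Δ²: -25252, -38074, -54640, -75430, -100924, -131602
Δ³: -12822, -16566, -20790, -25494, -30678
Δ⁴: -3744, -4224, -4704, -5184
Δ⁵: -480, -480, -480
The fifth differences are constant, so the polynomial has degree 5.

5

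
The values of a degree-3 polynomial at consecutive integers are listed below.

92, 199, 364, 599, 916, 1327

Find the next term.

D1: 107  165  235  317  411
D2: 58  70  82  94
D3: 12  12  12
Constant third difference = 12, so extend:
94 + 12 = 106;  411 + 106 = 517;  1327 + 517 = 1844

1844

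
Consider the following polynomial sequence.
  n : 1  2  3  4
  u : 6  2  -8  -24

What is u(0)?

Δ: -4, -10, -16
Δ²: -6, -6
The second differences are constant at -6.
Work back: -4 + 6 = 2;  6 − 2 = 4

4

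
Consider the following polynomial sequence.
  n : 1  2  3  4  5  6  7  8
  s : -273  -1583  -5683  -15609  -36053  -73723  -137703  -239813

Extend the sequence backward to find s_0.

-13

D1: -1310, -4100, -9926, -20444, -37670, -63980, -102110
D2: -2790, -5826, -10518, -17226, -26310, -38130
D3: -3036, -4692, -6708, -9084, -11820
D4: -1656, -2016, -2376, -2736
D5: -360, -360, -360
The fifth differences are constant at -360.
Work back: -1656 + 360 = -1296;  -3036 + 1296 = -1740;  -2790 + 1740 = -1050;  -1310 + 1050 = -260;  -273 + 260 = -13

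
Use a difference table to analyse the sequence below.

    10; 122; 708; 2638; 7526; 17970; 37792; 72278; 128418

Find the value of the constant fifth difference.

Δ: 112, 586, 1930, 4888, 10444, 19822, 34486, 56140
Δ²: 474, 1344, 2958, 5556, 9378, 14664, 21654
Δ³: 870, 1614, 2598, 3822, 5286, 6990
Δ⁴: 744, 984, 1224, 1464, 1704
Δ⁵: 240, 240, 240, 240

240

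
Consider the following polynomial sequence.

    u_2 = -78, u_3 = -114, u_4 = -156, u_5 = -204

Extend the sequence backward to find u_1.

-48

-36, -42, -48
-6, -6
The second differences are constant at -6.
Work back: -36 + 6 = -30;  -78 + 30 = -48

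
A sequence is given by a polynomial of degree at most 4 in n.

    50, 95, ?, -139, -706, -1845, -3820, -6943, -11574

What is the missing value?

72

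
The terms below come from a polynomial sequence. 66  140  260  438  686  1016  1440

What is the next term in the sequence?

First differences: 74 , 120 , 178 , 248 , 330 , 424
Second differences: 46 , 58 , 70 , 82 , 94
Third differences: 12 , 12 , 12 , 12
Third differences constant at 12.
94 + 12 = 106;  424 + 106 = 530;  1440 + 530 = 1970

1970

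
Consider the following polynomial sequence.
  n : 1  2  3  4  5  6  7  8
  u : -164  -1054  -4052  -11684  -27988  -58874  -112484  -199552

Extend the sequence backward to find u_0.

-8

D1: -890, -2998, -7632, -16304, -30886, -53610, -87068
D2: -2108, -4634, -8672, -14582, -22724, -33458
D3: -2526, -4038, -5910, -8142, -10734
D4: -1512, -1872, -2232, -2592
D5: -360, -360, -360
The fifth differences are constant at -360.
Work back: -1512 + 360 = -1152;  -2526 + 1152 = -1374;  -2108 + 1374 = -734;  -890 + 734 = -156;  -164 + 156 = -8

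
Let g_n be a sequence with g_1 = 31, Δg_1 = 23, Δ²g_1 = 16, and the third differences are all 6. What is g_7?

529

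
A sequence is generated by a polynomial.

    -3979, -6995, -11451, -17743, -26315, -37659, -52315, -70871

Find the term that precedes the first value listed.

-2055

D1: -3016  -4456  -6292  -8572  -11344  -14656  -18556
D2: -1440  -1836  -2280  -2772  -3312  -3900
D3: -396  -444  -492  -540  -588
D4: -48  -48  -48  -48
The fourth differences are constant at -48.
Work back: -396 + 48 = -348;  -1440 + 348 = -1092;  -3016 + 1092 = -1924;  -3979 + 1924 = -2055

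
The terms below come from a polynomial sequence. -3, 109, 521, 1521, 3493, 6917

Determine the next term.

12369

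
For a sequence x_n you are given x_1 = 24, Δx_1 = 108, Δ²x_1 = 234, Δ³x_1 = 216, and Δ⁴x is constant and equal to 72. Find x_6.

Build the table forward from the leading diagonal:
Fourth differences: 72  72  72  72  72  72
Third differences: 216  288  360  432  504  576
Second differences: 234  450  738  1098  1530  2034
First differences: 108  342  792  1530  2628  4158
x: 24  132  474  1266  2796  5424

5424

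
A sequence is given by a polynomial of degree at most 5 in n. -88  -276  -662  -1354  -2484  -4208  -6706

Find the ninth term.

-14864

Δ: -188, -386, -692, -1130, -1724, -2498
Δ²: -198, -306, -438, -594, -774
Δ³: -108, -132, -156, -180
Δ⁴: -24, -24, -24
The fourth differences are constant (-24).
-180 − 24 = -204;  -774 − 204 = -978;  -2498 − 978 = -3476;  -6706 − 3476 = -10182
-204 − 24 = -228;  -978 − 228 = -1206;  -3476 − 1206 = -4682;  -10182 − 4682 = -14864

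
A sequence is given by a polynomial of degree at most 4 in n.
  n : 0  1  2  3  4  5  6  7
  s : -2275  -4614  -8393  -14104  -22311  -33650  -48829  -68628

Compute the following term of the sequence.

-93899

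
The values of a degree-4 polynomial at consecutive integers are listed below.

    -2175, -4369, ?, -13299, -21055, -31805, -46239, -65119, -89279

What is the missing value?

Using the last 6 terms:
Δ: -7756  -10750  -14434  -18880  -24160
Δ²: -2994  -3684  -4446  -5280
Δ³: -690  -762  -834
Δ⁴: -72  -72
Constant fourth difference = -72.
Extend backward: -690 + 72 = -618;  -2994 + 618 = -2376;  -7756 + 2376 = -5380;  -13299 + 5380 = -7919

-7919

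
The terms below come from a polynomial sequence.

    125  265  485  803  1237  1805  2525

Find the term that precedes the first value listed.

47

First differences: 140  220  318  434  568  720
Second differences: 80  98  116  134  152
Third differences: 18  18  18  18
The third differences are constant at 18.
Work back: 80 − 18 = 62;  140 − 62 = 78;  125 − 78 = 47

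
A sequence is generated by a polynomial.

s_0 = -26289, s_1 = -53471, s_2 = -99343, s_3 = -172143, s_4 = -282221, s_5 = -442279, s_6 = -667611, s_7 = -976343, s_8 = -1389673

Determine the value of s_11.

-27182, -45872, -72800, -110078, -160058, -225332, -308732, -413330
-18690, -26928, -37278, -49980, -65274, -83400, -104598
-8238, -10350, -12702, -15294, -18126, -21198
-2112, -2352, -2592, -2832, -3072
-240, -240, -240, -240
Fifth differences constant at -240.
-3072 − 240 = -3312;  -21198 − 3312 = -24510;  -104598 − 24510 = -129108;  -413330 − 129108 = -542438;  -1389673 − 542438 = -1932111
-3312 − 240 = -3552;  -24510 − 3552 = -28062;  -129108 − 28062 = -157170;  -542438 − 157170 = -699608;  -1932111 − 699608 = -2631719
-3552 − 240 = -3792;  -28062 − 3792 = -31854;  -157170 − 31854 = -189024;  -699608 − 189024 = -888632;  -2631719 − 888632 = -3520351

-3520351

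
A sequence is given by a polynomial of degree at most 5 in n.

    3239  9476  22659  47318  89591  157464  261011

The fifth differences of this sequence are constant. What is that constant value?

D1: 6237, 13183, 24659, 42273, 67873, 103547
D2: 6946, 11476, 17614, 25600, 35674
D3: 4530, 6138, 7986, 10074
D4: 1608, 1848, 2088
D5: 240, 240

240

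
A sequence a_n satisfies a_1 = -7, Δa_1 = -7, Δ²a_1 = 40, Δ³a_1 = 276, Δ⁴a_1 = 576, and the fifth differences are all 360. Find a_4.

Build the table forward from the leading diagonal:
D5: 360  360  360  360
D4: 576  936  1296  1656
D3: 276  852  1788  3084
D2: 40  316  1168  2956
D1: -7  33  349  1517
a: -7  -14  19  368

368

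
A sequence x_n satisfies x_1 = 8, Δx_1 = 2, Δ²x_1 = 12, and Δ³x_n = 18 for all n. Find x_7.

Build the table forward from the leading diagonal:
Δ³: 18, 18, 18, 18, 18, 18, 18
Δ²: 12, 30, 48, 66, 84, 102, 120
Δ: 2, 14, 44, 92, 158, 242, 344
x: 8, 10, 24, 68, 160, 318, 560

560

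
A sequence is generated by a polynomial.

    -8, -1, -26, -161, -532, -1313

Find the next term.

First differences: 7, -25, -135, -371, -781
Second differences: -32, -110, -236, -410
Third differences: -78, -126, -174
Fourth differences: -48, -48
Fourth differences constant at -48.
-174 − 48 = -222;  -410 − 222 = -632;  -781 − 632 = -1413;  -1313 − 1413 = -2726

-2726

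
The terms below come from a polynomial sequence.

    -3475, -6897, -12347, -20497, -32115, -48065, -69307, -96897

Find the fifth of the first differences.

-15950

First differences: -3422, -5450, -8150, -11618, -15950, -21242, -27590
Second differences: -2028, -2700, -3468, -4332, -5292, -6348
Third differences: -672, -768, -864, -960, -1056
Fourth differences: -96, -96, -96, -96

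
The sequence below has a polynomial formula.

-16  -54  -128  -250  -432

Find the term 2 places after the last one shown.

-1024

-38 , -74 , -122 , -182
-36 , -48 , -60
-12 , -12
Constant third difference = -12, so extend:
-60 − 12 = -72;  -182 − 72 = -254;  -432 − 254 = -686
-72 − 12 = -84;  -254 − 84 = -338;  -686 − 338 = -1024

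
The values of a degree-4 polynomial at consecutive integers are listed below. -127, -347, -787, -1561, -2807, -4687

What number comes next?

-7387

Δ: -220  -440  -774  -1246  -1880
Δ²: -220  -334  -472  -634
Δ³: -114  -138  -162
Δ⁴: -24  -24
The fourth differences are constant (-24).
-162 − 24 = -186;  -634 − 186 = -820;  -1880 − 820 = -2700;  -4687 − 2700 = -7387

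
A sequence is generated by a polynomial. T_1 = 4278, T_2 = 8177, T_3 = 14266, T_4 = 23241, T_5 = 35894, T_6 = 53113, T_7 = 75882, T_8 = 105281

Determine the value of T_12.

Δ: 3899  6089  8975  12653  17219  22769  29399
Δ²: 2190  2886  3678  4566  5550  6630
Δ³: 696  792  888  984  1080
Δ⁴: 96  96  96  96
Constant fourth difference = 96, so extend:
1080 + 96 = 1176;  6630 + 1176 = 7806;  29399 + 7806 = 37205;  105281 + 37205 = 142486
1176 + 96 = 1272;  7806 + 1272 = 9078;  37205 + 9078 = 46283;  142486 + 46283 = 188769
1272 + 96 = 1368;  9078 + 1368 = 10446;  46283 + 10446 = 56729;  188769 + 56729 = 245498
1368 + 96 = 1464;  10446 + 1464 = 11910;  56729 + 11910 = 68639;  245498 + 68639 = 314137

314137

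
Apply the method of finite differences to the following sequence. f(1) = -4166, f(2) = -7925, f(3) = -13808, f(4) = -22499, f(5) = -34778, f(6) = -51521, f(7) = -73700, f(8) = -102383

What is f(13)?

-387458

-3759, -5883, -8691, -12279, -16743, -22179, -28683
-2124, -2808, -3588, -4464, -5436, -6504
-684, -780, -876, -972, -1068
-96, -96, -96, -96
Fourth differences constant at -96.
-1068 − 96 = -1164;  -6504 − 1164 = -7668;  -28683 − 7668 = -36351;  -102383 − 36351 = -138734
-1164 − 96 = -1260;  -7668 − 1260 = -8928;  -36351 − 8928 = -45279;  -138734 − 45279 = -184013
-1260 − 96 = -1356;  -8928 − 1356 = -10284;  -45279 − 10284 = -55563;  -184013 − 55563 = -239576
-1356 − 96 = -1452;  -10284 − 1452 = -11736;  -55563 − 11736 = -67299;  -239576 − 67299 = -306875
-1452 − 96 = -1548;  -11736 − 1548 = -13284;  -67299 − 13284 = -80583;  -306875 − 80583 = -387458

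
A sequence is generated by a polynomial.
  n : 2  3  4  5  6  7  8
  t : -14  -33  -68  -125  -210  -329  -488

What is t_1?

-5

D1: -19, -35, -57, -85, -119, -159
D2: -16, -22, -28, -34, -40
D3: -6, -6, -6, -6
The third differences are constant at -6.
Work back: -16 + 6 = -10;  -19 + 10 = -9;  -14 + 9 = -5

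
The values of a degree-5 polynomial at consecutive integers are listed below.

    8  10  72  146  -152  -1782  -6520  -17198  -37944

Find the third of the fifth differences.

-240

D1: 2, 62, 74, -298, -1630, -4738, -10678, -20746
D2: 60, 12, -372, -1332, -3108, -5940, -10068
D3: -48, -384, -960, -1776, -2832, -4128
D4: -336, -576, -816, -1056, -1296
D5: -240, -240, -240, -240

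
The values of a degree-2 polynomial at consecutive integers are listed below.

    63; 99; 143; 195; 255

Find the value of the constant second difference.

D1: 36, 44, 52, 60
D2: 8, 8, 8

8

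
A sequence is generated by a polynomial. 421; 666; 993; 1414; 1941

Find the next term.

2586

245, 327, 421, 527
82, 94, 106
12, 12
Constant third difference = 12, so extend:
106 + 12 = 118;  527 + 118 = 645;  1941 + 645 = 2586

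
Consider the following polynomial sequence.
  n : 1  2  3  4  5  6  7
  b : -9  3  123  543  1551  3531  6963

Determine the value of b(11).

48171

12, 120, 420, 1008, 1980, 3432
108, 300, 588, 972, 1452
192, 288, 384, 480
96, 96, 96
The fourth differences are constant (96).
480 + 96 = 576;  1452 + 576 = 2028;  3432 + 2028 = 5460;  6963 + 5460 = 12423
576 + 96 = 672;  2028 + 672 = 2700;  5460 + 2700 = 8160;  12423 + 8160 = 20583
672 + 96 = 768;  2700 + 768 = 3468;  8160 + 3468 = 11628;  20583 + 11628 = 32211
768 + 96 = 864;  3468 + 864 = 4332;  11628 + 4332 = 15960;  32211 + 15960 = 48171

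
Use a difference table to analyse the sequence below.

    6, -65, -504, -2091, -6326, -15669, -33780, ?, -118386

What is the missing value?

-65759

Using the first 7 terms:
Δ: -71, -439, -1587, -4235, -9343, -18111
Δ²: -368, -1148, -2648, -5108, -8768
Δ³: -780, -1500, -2460, -3660
Δ⁴: -720, -960, -1200
Δ⁵: -240, -240
Constant fifth difference = -240.
Extend forward: -1200 − 240 = -1440;  -3660 − 1440 = -5100;  -8768 − 5100 = -13868;  -18111 − 13868 = -31979;  -33780 − 31979 = -65759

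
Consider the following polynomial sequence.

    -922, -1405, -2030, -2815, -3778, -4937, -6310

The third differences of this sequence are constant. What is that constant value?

-18

First differences: -483, -625, -785, -963, -1159, -1373
Second differences: -142, -160, -178, -196, -214
Third differences: -18, -18, -18, -18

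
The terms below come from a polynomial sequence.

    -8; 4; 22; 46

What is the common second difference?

D1: 12, 18, 24
D2: 6, 6

6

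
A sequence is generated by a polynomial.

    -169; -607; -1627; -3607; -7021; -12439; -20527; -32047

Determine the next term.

First differences: -438  -1020  -1980  -3414  -5418  -8088  -11520
Second differences: -582  -960  -1434  -2004  -2670  -3432
Third differences: -378  -474  -570  -666  -762
Fourth differences: -96  -96  -96  -96
The fourth differences are constant (-96).
-762 − 96 = -858;  -3432 − 858 = -4290;  -11520 − 4290 = -15810;  -32047 − 15810 = -47857

-47857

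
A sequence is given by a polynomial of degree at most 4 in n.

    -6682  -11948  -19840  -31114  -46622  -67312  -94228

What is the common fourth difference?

-96

D1: -5266, -7892, -11274, -15508, -20690, -26916
D2: -2626, -3382, -4234, -5182, -6226
D3: -756, -852, -948, -1044
D4: -96, -96, -96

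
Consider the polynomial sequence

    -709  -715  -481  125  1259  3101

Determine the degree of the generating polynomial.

4

First differences: -6, 234, 606, 1134, 1842
Second differences: 240, 372, 528, 708
Third differences: 132, 156, 180
Fourth differences: 24, 24
The fourth differences are constant, so the polynomial has degree 4.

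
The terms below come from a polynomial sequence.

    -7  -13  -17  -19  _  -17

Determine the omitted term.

Using the first 4 terms:
-6, -4, -2
2, 2
Constant second difference = 2.
Extend forward: -2 + 2 = 0;  -19 + 0 = -19

-19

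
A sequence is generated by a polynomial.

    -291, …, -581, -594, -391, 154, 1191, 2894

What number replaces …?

-454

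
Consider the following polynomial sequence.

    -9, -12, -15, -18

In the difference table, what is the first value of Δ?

-3

Δ: -3, -3, -3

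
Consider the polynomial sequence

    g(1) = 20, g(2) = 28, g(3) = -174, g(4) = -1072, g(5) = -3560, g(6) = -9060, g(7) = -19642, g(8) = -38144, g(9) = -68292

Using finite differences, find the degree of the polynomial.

D1: 8, -202, -898, -2488, -5500, -10582, -18502, -30148
D2: -210, -696, -1590, -3012, -5082, -7920, -11646
D3: -486, -894, -1422, -2070, -2838, -3726
D4: -408, -528, -648, -768, -888
D5: -120, -120, -120, -120
The fifth differences are constant, so the polynomial has degree 5.

5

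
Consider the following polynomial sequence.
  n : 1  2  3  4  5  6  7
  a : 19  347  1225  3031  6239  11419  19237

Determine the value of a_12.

D1: 328 , 878 , 1806 , 3208 , 5180 , 7818
D2: 550 , 928 , 1402 , 1972 , 2638
D3: 378 , 474 , 570 , 666
D4: 96 , 96 , 96
Fourth differences constant at 96.
666 + 96 = 762;  2638 + 762 = 3400;  7818 + 3400 = 11218;  19237 + 11218 = 30455
762 + 96 = 858;  3400 + 858 = 4258;  11218 + 4258 = 15476;  30455 + 15476 = 45931
858 + 96 = 954;  4258 + 954 = 5212;  15476 + 5212 = 20688;  45931 + 20688 = 66619
954 + 96 = 1050;  5212 + 1050 = 6262;  20688 + 6262 = 26950;  66619 + 26950 = 93569
1050 + 96 = 1146;  6262 + 1146 = 7408;  26950 + 7408 = 34358;  93569 + 34358 = 127927

127927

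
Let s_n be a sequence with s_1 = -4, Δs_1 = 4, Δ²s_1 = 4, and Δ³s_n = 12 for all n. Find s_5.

84

Build the table forward from the leading diagonal:
D3: 12, 12, 12, 12, 12
D2: 4, 16, 28, 40, 52
D1: 4, 8, 24, 52, 92
s: -4, 0, 8, 32, 84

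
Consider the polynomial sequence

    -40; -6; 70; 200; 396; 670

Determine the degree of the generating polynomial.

34, 76, 130, 196, 274
42, 54, 66, 78
12, 12, 12
The third differences are constant, so the polynomial has degree 3.

3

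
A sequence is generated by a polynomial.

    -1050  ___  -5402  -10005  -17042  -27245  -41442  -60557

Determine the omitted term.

-2597

Using the last 6 terms:
-4603  -7037  -10203  -14197  -19115
-2434  -3166  -3994  -4918
-732  -828  -924
-96  -96
Constant fourth difference = -96.
Extend backward: -732 + 96 = -636;  -2434 + 636 = -1798;  -4603 + 1798 = -2805;  -5402 + 2805 = -2597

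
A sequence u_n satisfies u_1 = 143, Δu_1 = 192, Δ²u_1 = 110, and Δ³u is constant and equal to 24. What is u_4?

Build the table forward from the leading diagonal:
Third differences: 24  24  24  24
Second differences: 110  134  158  182
First differences: 192  302  436  594
u: 143  335  637  1073

1073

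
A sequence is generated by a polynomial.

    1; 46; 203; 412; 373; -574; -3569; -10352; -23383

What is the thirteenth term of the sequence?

Δ: 45, 157, 209, -39, -947, -2995, -6783, -13031
Δ²: 112, 52, -248, -908, -2048, -3788, -6248
Δ³: -60, -300, -660, -1140, -1740, -2460
Δ⁴: -240, -360, -480, -600, -720
Δ⁵: -120, -120, -120, -120
Fifth differences constant at -120.
-720 − 120 = -840;  -2460 − 840 = -3300;  -6248 − 3300 = -9548;  -13031 − 9548 = -22579;  -23383 − 22579 = -45962
-840 − 120 = -960;  -3300 − 960 = -4260;  -9548 − 4260 = -13808;  -22579 − 13808 = -36387;  -45962 − 36387 = -82349
-960 − 120 = -1080;  -4260 − 1080 = -5340;  -13808 − 5340 = -19148;  -36387 − 19148 = -55535;  -82349 − 55535 = -137884
-1080 − 120 = -1200;  -5340 − 1200 = -6540;  -19148 − 6540 = -25688;  -55535 − 25688 = -81223;  -137884 − 81223 = -219107

-219107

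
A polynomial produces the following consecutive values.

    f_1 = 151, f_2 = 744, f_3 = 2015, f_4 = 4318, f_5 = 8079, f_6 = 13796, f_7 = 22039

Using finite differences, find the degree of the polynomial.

4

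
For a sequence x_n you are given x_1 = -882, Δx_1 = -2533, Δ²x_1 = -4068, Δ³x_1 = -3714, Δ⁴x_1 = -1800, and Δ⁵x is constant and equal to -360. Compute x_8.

Build the table forward from the leading diagonal:
Δ⁵: -360  -360  -360  -360  -360  -360  -360  -360
Δ⁴: -1800  -2160  -2520  -2880  -3240  -3600  -3960  -4320
Δ³: -3714  -5514  -7674  -10194  -13074  -16314  -19914  -23874
Δ²: -4068  -7782  -13296  -20970  -31164  -44238  -60552  -80466
Δ: -2533  -6601  -14383  -27679  -48649  -79813  -124051  -184603
x: -882  -3415  -10016  -24399  -52078  -100727  -180540  -304591

-304591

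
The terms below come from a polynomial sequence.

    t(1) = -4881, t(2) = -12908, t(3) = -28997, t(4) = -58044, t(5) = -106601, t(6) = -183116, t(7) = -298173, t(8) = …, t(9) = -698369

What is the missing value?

Using the first 7 terms:
D1: -8027  -16089  -29047  -48557  -76515  -115057
D2: -8062  -12958  -19510  -27958  -38542
D3: -4896  -6552  -8448  -10584
D4: -1656  -1896  -2136
D5: -240  -240
Constant fifth difference = -240.
Extend forward: -2136 − 240 = -2376;  -10584 − 2376 = -12960;  -38542 − 12960 = -51502;  -115057 − 51502 = -166559;  -298173 − 166559 = -464732

-464732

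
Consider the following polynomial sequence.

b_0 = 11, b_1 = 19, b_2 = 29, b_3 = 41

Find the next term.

First differences: 8, 10, 12
Second differences: 2, 2
Second differences constant at 2.
12 + 2 = 14;  41 + 14 = 55

55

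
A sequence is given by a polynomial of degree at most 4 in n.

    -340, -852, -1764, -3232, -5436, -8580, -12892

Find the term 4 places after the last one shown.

-47220

D1: -512, -912, -1468, -2204, -3144, -4312
D2: -400, -556, -736, -940, -1168
D3: -156, -180, -204, -228
D4: -24, -24, -24
Fourth differences constant at -24.
-228 − 24 = -252;  -1168 − 252 = -1420;  -4312 − 1420 = -5732;  -12892 − 5732 = -18624
-252 − 24 = -276;  -1420 − 276 = -1696;  -5732 − 1696 = -7428;  -18624 − 7428 = -26052
-276 − 24 = -300;  -1696 − 300 = -1996;  -7428 − 1996 = -9424;  -26052 − 9424 = -35476
-300 − 24 = -324;  -1996 − 324 = -2320;  -9424 − 2320 = -11744;  -35476 − 11744 = -47220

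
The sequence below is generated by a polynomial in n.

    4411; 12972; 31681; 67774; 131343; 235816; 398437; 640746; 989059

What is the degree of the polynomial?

5

Δ: 8561, 18709, 36093, 63569, 104473, 162621, 242309, 348313
Δ²: 10148, 17384, 27476, 40904, 58148, 79688, 106004
Δ³: 7236, 10092, 13428, 17244, 21540, 26316
Δ⁴: 2856, 3336, 3816, 4296, 4776
Δ⁵: 480, 480, 480, 480
The fifth differences are constant, so the polynomial has degree 5.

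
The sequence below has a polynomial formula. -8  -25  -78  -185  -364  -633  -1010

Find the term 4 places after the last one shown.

-3958

First differences: -17, -53, -107, -179, -269, -377
Second differences: -36, -54, -72, -90, -108
Third differences: -18, -18, -18, -18
Third differences constant at -18.
-108 − 18 = -126;  -377 − 126 = -503;  -1010 − 503 = -1513
-126 − 18 = -144;  -503 − 144 = -647;  -1513 − 647 = -2160
-144 − 18 = -162;  -647 − 162 = -809;  -2160 − 809 = -2969
-162 − 18 = -180;  -809 − 180 = -989;  -2969 − 989 = -3958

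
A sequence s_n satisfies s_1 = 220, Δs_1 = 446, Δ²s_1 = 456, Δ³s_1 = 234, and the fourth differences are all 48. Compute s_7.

15136

Build the table forward from the leading diagonal:
Δ⁴: 48, 48, 48, 48, 48, 48, 48
Δ³: 234, 282, 330, 378, 426, 474, 522
Δ²: 456, 690, 972, 1302, 1680, 2106, 2580
Δ: 446, 902, 1592, 2564, 3866, 5546, 7652
s: 220, 666, 1568, 3160, 5724, 9590, 15136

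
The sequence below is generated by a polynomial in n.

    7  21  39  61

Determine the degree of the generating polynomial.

First differences: 14, 18, 22
Second differences: 4, 4
The second differences are constant, so the polynomial has degree 2.

2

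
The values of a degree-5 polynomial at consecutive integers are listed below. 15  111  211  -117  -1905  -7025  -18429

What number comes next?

-40389

Δ: 96, 100, -328, -1788, -5120, -11404
Δ²: 4, -428, -1460, -3332, -6284
Δ³: -432, -1032, -1872, -2952
Δ⁴: -600, -840, -1080
Δ⁵: -240, -240
Constant fifth difference = -240, so extend:
-1080 − 240 = -1320;  -2952 − 1320 = -4272;  -6284 − 4272 = -10556;  -11404 − 10556 = -21960;  -18429 − 21960 = -40389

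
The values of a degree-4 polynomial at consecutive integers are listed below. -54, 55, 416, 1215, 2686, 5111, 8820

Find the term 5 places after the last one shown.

61535

D1: 109 , 361 , 799 , 1471 , 2425 , 3709
D2: 252 , 438 , 672 , 954 , 1284
D3: 186 , 234 , 282 , 330
D4: 48 , 48 , 48
Constant fourth difference = 48, so extend:
330 + 48 = 378;  1284 + 378 = 1662;  3709 + 1662 = 5371;  8820 + 5371 = 14191
378 + 48 = 426;  1662 + 426 = 2088;  5371 + 2088 = 7459;  14191 + 7459 = 21650
426 + 48 = 474;  2088 + 474 = 2562;  7459 + 2562 = 10021;  21650 + 10021 = 31671
474 + 48 = 522;  2562 + 522 = 3084;  10021 + 3084 = 13105;  31671 + 13105 = 44776
522 + 48 = 570;  3084 + 570 = 3654;  13105 + 3654 = 16759;  44776 + 16759 = 61535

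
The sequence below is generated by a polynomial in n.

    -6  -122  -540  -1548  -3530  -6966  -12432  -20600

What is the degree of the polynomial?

D1: -116, -418, -1008, -1982, -3436, -5466, -8168
D2: -302, -590, -974, -1454, -2030, -2702
D3: -288, -384, -480, -576, -672
D4: -96, -96, -96, -96
The fourth differences are constant, so the polynomial has degree 4.

4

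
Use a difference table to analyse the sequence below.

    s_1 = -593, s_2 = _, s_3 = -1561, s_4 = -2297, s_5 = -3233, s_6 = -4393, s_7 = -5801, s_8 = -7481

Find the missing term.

Using the last 6 terms:
Δ: -736  -936  -1160  -1408  -1680
Δ²: -200  -224  -248  -272
Δ³: -24  -24  -24
Constant third difference = -24.
Extend backward: -200 + 24 = -176;  -736 + 176 = -560;  -1561 + 560 = -1001

-1001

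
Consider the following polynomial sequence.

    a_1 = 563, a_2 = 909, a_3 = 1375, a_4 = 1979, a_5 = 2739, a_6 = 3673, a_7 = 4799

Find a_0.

319

First differences: 346  466  604  760  934  1126
Second differences: 120  138  156  174  192
Third differences: 18  18  18  18
The third differences are constant at 18.
Work back: 120 − 18 = 102;  346 − 102 = 244;  563 − 244 = 319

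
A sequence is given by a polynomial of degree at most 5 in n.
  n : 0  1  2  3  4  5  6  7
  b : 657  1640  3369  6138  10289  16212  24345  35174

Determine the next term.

983, 1729, 2769, 4151, 5923, 8133, 10829
746, 1040, 1382, 1772, 2210, 2696
294, 342, 390, 438, 486
48, 48, 48, 48
The fourth differences are constant (48).
486 + 48 = 534;  2696 + 534 = 3230;  10829 + 3230 = 14059;  35174 + 14059 = 49233

49233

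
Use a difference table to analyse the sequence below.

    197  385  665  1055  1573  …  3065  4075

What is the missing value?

Using the first 5 terms:
D1: 188  280  390  518
D2: 92  110  128
D3: 18  18
Constant third difference = 18.
Extend forward: 128 + 18 = 146;  518 + 146 = 664;  1573 + 664 = 2237

2237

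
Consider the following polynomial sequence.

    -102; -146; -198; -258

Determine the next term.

-44 , -52 , -60
-8 , -8
Second differences constant at -8.
-60 − 8 = -68;  -258 − 68 = -326

-326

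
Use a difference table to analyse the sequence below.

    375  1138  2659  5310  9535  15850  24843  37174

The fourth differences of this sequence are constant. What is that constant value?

72

D1: 763, 1521, 2651, 4225, 6315, 8993, 12331
D2: 758, 1130, 1574, 2090, 2678, 3338
D3: 372, 444, 516, 588, 660
D4: 72, 72, 72, 72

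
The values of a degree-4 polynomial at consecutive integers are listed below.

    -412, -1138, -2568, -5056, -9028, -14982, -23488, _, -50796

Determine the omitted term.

-35188

Using the first 7 terms:
First differences: -726, -1430, -2488, -3972, -5954, -8506
Second differences: -704, -1058, -1484, -1982, -2552
Third differences: -354, -426, -498, -570
Fourth differences: -72, -72, -72
Constant fourth difference = -72.
Extend forward: -570 − 72 = -642;  -2552 − 642 = -3194;  -8506 − 3194 = -11700;  -23488 − 11700 = -35188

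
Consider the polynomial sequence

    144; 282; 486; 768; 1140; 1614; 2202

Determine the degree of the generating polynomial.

First differences: 138, 204, 282, 372, 474, 588
Second differences: 66, 78, 90, 102, 114
Third differences: 12, 12, 12, 12
The third differences are constant, so the polynomial has degree 3.

3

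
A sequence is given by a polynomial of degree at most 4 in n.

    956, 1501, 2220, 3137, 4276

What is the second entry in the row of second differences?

198

First differences: 545, 719, 917, 1139
Second differences: 174, 198, 222
Third differences: 24, 24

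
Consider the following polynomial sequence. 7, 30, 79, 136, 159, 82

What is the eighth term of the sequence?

-756

First differences: 23 , 49 , 57 , 23 , -77
Second differences: 26 , 8 , -34 , -100
Third differences: -18 , -42 , -66
Fourth differences: -24 , -24
Constant fourth difference = -24, so extend:
-66 − 24 = -90;  -100 − 90 = -190;  -77 − 190 = -267;  82 − 267 = -185
-90 − 24 = -114;  -190 − 114 = -304;  -267 − 304 = -571;  -185 − 571 = -756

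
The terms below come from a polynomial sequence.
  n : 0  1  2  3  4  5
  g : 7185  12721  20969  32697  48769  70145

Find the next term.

D1: 5536 , 8248 , 11728 , 16072 , 21376
D2: 2712 , 3480 , 4344 , 5304
D3: 768 , 864 , 960
D4: 96 , 96
Fourth differences constant at 96.
960 + 96 = 1056;  5304 + 1056 = 6360;  21376 + 6360 = 27736;  70145 + 27736 = 97881

97881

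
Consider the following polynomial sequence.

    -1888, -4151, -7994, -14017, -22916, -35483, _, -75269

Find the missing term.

-52606

Using the first 6 terms:
First differences: -2263, -3843, -6023, -8899, -12567
Second differences: -1580, -2180, -2876, -3668
Third differences: -600, -696, -792
Fourth differences: -96, -96
Constant fourth difference = -96.
Extend forward: -792 − 96 = -888;  -3668 − 888 = -4556;  -12567 − 4556 = -17123;  -35483 − 17123 = -52606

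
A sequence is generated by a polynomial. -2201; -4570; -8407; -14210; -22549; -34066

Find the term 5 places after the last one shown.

Δ: -2369 , -3837 , -5803 , -8339 , -11517
Δ²: -1468 , -1966 , -2536 , -3178
Δ³: -498 , -570 , -642
Δ⁴: -72 , -72
Fourth differences constant at -72.
-642 − 72 = -714;  -3178 − 714 = -3892;  -11517 − 3892 = -15409;  -34066 − 15409 = -49475
-714 − 72 = -786;  -3892 − 786 = -4678;  -15409 − 4678 = -20087;  -49475 − 20087 = -69562
-786 − 72 = -858;  -4678 − 858 = -5536;  -20087 − 5536 = -25623;  -69562 − 25623 = -95185
-858 − 72 = -930;  -5536 − 930 = -6466;  -25623 − 6466 = -32089;  -95185 − 32089 = -127274
-930 − 72 = -1002;  -6466 − 1002 = -7468;  -32089 − 7468 = -39557;  -127274 − 39557 = -166831

-166831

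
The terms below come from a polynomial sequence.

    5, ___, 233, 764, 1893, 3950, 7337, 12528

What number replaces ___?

42

Using the last 6 terms:
Δ: 531, 1129, 2057, 3387, 5191
Δ²: 598, 928, 1330, 1804
Δ³: 330, 402, 474
Δ⁴: 72, 72
Constant fourth difference = 72.
Extend backward: 330 − 72 = 258;  598 − 258 = 340;  531 − 340 = 191;  233 − 191 = 42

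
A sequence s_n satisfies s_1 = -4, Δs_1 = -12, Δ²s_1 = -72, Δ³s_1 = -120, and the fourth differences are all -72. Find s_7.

-4636

Build the table forward from the leading diagonal:
D4: -72, -72, -72, -72, -72, -72, -72
D3: -120, -192, -264, -336, -408, -480, -552
D2: -72, -192, -384, -648, -984, -1392, -1872
D1: -12, -84, -276, -660, -1308, -2292, -3684
s: -4, -16, -100, -376, -1036, -2344, -4636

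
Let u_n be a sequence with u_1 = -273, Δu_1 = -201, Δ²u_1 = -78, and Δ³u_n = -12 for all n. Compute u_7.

-2889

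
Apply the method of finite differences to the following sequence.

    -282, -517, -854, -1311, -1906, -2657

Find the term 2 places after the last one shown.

-4699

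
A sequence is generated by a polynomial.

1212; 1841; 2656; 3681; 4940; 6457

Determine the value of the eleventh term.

18752

Δ: 629, 815, 1025, 1259, 1517
Δ²: 186, 210, 234, 258
Δ³: 24, 24, 24
The third differences are constant (24).
258 + 24 = 282;  1517 + 282 = 1799;  6457 + 1799 = 8256
282 + 24 = 306;  1799 + 306 = 2105;  8256 + 2105 = 10361
306 + 24 = 330;  2105 + 330 = 2435;  10361 + 2435 = 12796
330 + 24 = 354;  2435 + 354 = 2789;  12796 + 2789 = 15585
354 + 24 = 378;  2789 + 378 = 3167;  15585 + 3167 = 18752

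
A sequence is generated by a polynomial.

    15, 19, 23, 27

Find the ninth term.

47

D1: 4, 4, 4
The first differences are constant (4).
27 + 4 = 31
31 + 4 = 35
35 + 4 = 39
39 + 4 = 43
43 + 4 = 47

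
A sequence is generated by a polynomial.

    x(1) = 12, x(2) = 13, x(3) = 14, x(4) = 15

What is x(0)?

11

1, 1, 1
The first differences are constant at 1.
Work back: 12 − 1 = 11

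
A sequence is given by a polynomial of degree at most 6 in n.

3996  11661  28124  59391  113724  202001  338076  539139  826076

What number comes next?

1223829

D1: 7665  16463  31267  54333  88277  136075  201063  286937
D2: 8798  14804  23066  33944  47798  64988  85874
D3: 6006  8262  10878  13854  17190  20886
D4: 2256  2616  2976  3336  3696
D5: 360  360  360  360
Constant fifth difference = 360, so extend:
3696 + 360 = 4056;  20886 + 4056 = 24942;  85874 + 24942 = 110816;  286937 + 110816 = 397753;  826076 + 397753 = 1223829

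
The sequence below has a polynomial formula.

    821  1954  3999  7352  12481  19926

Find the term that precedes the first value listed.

276

1133, 2045, 3353, 5129, 7445
912, 1308, 1776, 2316
396, 468, 540
72, 72
The fourth differences are constant at 72.
Work back: 396 − 72 = 324;  912 − 324 = 588;  1133 − 588 = 545;  821 − 545 = 276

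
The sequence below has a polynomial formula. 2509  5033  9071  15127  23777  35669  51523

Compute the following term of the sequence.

72131

D1: 2524, 4038, 6056, 8650, 11892, 15854
D2: 1514, 2018, 2594, 3242, 3962
D3: 504, 576, 648, 720
D4: 72, 72, 72
The fourth differences are constant (72).
720 + 72 = 792;  3962 + 792 = 4754;  15854 + 4754 = 20608;  51523 + 20608 = 72131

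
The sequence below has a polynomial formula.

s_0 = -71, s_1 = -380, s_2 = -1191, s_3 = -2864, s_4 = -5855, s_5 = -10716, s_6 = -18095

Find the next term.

-28736

Δ: -309  -811  -1673  -2991  -4861  -7379
Δ²: -502  -862  -1318  -1870  -2518
Δ³: -360  -456  -552  -648
Δ⁴: -96  -96  -96
The fourth differences are constant (-96).
-648 − 96 = -744;  -2518 − 744 = -3262;  -7379 − 3262 = -10641;  -18095 − 10641 = -28736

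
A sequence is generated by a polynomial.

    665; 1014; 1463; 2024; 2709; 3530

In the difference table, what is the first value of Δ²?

100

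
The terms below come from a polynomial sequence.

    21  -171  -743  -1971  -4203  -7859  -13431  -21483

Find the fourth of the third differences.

-492

First differences: -192, -572, -1228, -2232, -3656, -5572, -8052
Second differences: -380, -656, -1004, -1424, -1916, -2480
Third differences: -276, -348, -420, -492, -564
Fourth differences: -72, -72, -72, -72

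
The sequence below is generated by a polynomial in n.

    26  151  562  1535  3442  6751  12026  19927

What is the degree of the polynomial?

4

D1: 125, 411, 973, 1907, 3309, 5275, 7901
D2: 286, 562, 934, 1402, 1966, 2626
D3: 276, 372, 468, 564, 660
D4: 96, 96, 96, 96
The fourth differences are constant, so the polynomial has degree 4.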